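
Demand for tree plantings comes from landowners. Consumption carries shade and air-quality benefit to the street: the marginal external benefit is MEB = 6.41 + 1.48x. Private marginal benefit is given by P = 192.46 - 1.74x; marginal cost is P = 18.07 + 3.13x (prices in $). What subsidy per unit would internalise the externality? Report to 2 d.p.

Social marginal benefit = demand + MEB = 198.87 - 0.26x.
Set SMB = MC: 198.87 - 0.26x = 18.07 + 3.13x → x* = 53.3333.
The Pigouvian subsidy equals MEB at x*: 6.41 + 1.48×53.3333 = 85.3433.

subsidy = $85.34 per unit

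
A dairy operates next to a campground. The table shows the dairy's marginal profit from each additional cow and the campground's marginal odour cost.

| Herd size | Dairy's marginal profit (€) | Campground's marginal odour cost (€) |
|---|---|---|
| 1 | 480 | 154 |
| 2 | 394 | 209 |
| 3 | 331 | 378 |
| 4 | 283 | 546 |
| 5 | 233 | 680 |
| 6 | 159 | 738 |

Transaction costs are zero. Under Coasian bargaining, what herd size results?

2

Bargaining reaches the level where marginal profit last exceeds marginal odour cost.
That holds through level 2 (394 ≥ 209) but not at 3 (331 < 378).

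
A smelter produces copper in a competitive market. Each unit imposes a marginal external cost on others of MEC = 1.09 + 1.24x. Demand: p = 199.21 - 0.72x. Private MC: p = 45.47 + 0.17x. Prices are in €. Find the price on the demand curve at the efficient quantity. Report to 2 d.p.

P = €147.61

Social marginal cost = private MC + MEC = 46.56 + 1.41x.
Set SMC = demand: 46.56 + 1.41x = 199.21 - 0.72x → x* = 71.6667.
Consumer price on the demand curve at x*: 199.21 − 0.72×71.6667 = 147.6100.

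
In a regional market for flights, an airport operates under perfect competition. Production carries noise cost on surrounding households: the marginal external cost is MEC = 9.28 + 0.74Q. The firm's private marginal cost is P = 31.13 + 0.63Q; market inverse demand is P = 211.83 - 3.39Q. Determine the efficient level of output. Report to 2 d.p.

Q* = 36.01

Social marginal cost = private MC + MEC = 40.41 + 1.37Q.
Set SMC = demand: 40.41 + 1.37Q = 211.83 - 3.39Q → Q* = 36.0126.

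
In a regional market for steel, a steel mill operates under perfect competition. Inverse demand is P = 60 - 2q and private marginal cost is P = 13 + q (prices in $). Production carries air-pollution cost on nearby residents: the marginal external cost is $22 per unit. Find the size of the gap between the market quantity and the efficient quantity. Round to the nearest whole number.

7 units

Market equilibrium (private): 13 + q = 60 - 2q → q_m = 15.6667.
Social marginal cost = private MC + MEC = 35 + q.
Set SMC = demand: 35 + q = 60 - 2q → q* = 8.3333.
Gap = |15.6667 − 8.3333| = 7.3334.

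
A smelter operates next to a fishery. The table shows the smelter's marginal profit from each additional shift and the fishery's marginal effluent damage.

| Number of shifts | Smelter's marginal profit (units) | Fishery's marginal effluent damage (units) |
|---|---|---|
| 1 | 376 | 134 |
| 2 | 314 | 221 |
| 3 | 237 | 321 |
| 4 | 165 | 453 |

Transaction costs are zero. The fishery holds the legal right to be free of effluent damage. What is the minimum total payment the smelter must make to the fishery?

Efficient level: marginal profit ≥ marginal effluent damage through level 2, so k* = 2.
With the fishery holding the right, the smelter must at least compensate total damage at k*: 134 + 221 = 355.

355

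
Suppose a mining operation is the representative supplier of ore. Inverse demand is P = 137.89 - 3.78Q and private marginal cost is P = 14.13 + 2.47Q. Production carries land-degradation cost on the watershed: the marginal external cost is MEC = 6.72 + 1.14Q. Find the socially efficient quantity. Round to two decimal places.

Social marginal cost = private MC + MEC = 20.85 + 3.61Q.
Set SMC = demand: 20.85 + 3.61Q = 137.89 - 3.78Q → Q* = 15.8376.

Q* = 15.84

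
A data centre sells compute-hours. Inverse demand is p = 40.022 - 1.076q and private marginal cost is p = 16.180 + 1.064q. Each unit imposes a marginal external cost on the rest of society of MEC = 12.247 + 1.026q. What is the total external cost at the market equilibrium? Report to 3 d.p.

200.121

Market equilibrium (private): 16.180 + 1.064q = 40.022 - 1.076q → q_m = 11.1411.
Total external cost = ∫₀^{q_m} (12.247 + 1.026q) dq = 12.247×11.1411 + ½×1.026×11.1411² = 200.1207.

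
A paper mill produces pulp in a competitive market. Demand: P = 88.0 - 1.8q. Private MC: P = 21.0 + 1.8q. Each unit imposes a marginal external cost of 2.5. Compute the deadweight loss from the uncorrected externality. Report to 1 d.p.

DWL = 0.9

Market equilibrium (private): 21.0 + 1.8q = 88.0 - 1.8q → q_m = 18.6111.
Social marginal cost = private MC + MEC = 23.5 + 1.8q.
Set SMC = demand: 23.5 + 1.8q = 88.0 - 1.8q → q* = 17.9167.
The loss is the area between SMC and demand from q* to q_m; with linear curves that's a triangle of height MEC(q_m).
DWL = ½ × 0.6944 × 2.5000 = 0.8680.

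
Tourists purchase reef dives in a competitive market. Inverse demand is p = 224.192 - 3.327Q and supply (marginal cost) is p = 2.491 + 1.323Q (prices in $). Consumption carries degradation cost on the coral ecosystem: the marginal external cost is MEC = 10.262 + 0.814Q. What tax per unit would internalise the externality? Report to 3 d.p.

tax = $41.761 per unit

Social marginal benefit = demand − MEC = 213.930 - 4.141Q.
Set SMB = MC: 213.930 - 4.141Q = 2.491 + 1.323Q → Q* = 38.6967.
The Pigouvian tax equals MEC at Q*: 10.262 + 0.814×38.6967 = 41.7611.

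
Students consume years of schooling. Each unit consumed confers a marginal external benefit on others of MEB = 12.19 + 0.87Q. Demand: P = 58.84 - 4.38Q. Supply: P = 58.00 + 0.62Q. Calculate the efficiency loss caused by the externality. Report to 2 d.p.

Market equilibrium (private): 58.00 + 0.62Q = 58.84 - 4.38Q → Q_m = 0.1680.
Social marginal benefit = demand + MEB = 71.03 - 3.51Q.
Set SMB = MC: 71.03 - 3.51Q = 58.00 + 0.62Q → Q* = 3.1550.
The loss is the area between SMB and MC from Q* to Q_m; with linear curves that's a triangle of height MEB(Q_m).
DWL = ½ × 2.9870 × 12.3362 = 18.4241.

DWL = 18.42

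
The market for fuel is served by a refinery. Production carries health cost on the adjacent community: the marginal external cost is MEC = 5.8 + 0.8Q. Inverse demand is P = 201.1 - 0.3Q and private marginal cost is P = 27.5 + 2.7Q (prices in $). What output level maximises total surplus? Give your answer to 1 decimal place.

Social marginal cost = private MC + MEC = 33.3 + 3.5Q.
Set SMC = demand: 33.3 + 3.5Q = 201.1 - 0.3Q → Q* = 44.1579.

Q* = 44.2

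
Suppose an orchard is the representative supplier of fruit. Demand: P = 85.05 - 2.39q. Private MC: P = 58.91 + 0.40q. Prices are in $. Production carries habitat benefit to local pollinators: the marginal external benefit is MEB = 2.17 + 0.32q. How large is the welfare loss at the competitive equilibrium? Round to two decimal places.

Market equilibrium (private): 58.91 + 0.40q = 85.05 - 2.39q → q_m = 9.3692.
Social marginal cost = private MC − MEB = 56.74 + 0.08q.
Set SMC = demand: 56.74 + 0.08q = 85.05 - 2.39q → q* = 11.4615.
The welfare-loss triangle has base |q_m − q*| and height MEB(q_m) (the vertical gap between SMC and demand is zero at q* and MEB at q_m).
DWL = ½ × 2.0923 × 5.1681 = 5.4066.

DWL = $5.41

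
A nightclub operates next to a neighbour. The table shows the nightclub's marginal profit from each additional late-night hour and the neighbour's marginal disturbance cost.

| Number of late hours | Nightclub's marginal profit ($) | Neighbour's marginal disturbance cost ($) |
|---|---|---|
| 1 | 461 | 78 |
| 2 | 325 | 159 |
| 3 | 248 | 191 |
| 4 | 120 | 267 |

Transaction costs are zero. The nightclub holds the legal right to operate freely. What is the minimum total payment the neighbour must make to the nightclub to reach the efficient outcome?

Left alone the nightclub would choose level 4 (marginal profit stays positive).
Efficient level: k* = 3 (marginal profit ≥ marginal disturbance cost through 3).
The neighbour must at least cover the nightclub's forgone profit from cutting 4→3: 120 = 120.

$120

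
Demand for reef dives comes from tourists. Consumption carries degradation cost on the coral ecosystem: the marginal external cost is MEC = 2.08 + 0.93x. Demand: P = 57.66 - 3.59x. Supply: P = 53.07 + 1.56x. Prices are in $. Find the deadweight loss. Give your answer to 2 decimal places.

Market equilibrium (private): 53.07 + 1.56x = 57.66 - 3.59x → x_m = 0.8913.
Social marginal benefit = demand − MEC = 55.58 - 4.52x.
Set SMB = MC: 55.58 - 4.52x = 53.07 + 1.56x → x* = 0.4128.
The welfare-loss triangle has base |x_m − x*| and height MEC(x_m) (the vertical gap between SMB and MC is zero at x* and MEC at x_m).
DWL = ½ × 0.4785 × 2.9089 = 0.6960.

DWL = $0.70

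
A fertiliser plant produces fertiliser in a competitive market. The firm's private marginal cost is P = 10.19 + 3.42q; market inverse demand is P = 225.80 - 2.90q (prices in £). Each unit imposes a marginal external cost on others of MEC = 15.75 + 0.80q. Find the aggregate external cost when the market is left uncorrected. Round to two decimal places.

Market equilibrium (private): 10.19 + 3.42q = 225.80 - 2.90q → q_m = 34.1155.
Total external cost = ∫₀^{q_m} (15.75 + 0.80q) dq = 15.75×34.1155 + ½×0.80×34.1155² = 1002.8661.

£1002.87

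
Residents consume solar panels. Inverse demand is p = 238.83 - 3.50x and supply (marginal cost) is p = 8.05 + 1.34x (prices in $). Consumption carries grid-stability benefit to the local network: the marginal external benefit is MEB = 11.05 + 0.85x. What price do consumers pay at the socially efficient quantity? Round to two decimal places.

P = $26.70

Social marginal benefit = demand + MEB = 249.88 - 2.65x.
Set SMB = MC: 249.88 - 2.65x = 8.05 + 1.34x → x* = 60.6090.
Consumer price on the demand curve at x*: 238.83 − 3.50×60.6090 = 26.6985.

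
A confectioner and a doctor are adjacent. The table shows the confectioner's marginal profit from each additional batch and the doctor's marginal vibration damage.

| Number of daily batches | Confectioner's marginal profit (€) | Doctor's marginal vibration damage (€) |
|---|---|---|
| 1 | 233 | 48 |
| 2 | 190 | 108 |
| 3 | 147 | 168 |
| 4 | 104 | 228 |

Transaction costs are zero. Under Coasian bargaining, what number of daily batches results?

2

Bargaining reaches the level where marginal profit last exceeds marginal vibration damage.
That holds through level 2 (190 ≥ 108) but not at 3 (147 < 168).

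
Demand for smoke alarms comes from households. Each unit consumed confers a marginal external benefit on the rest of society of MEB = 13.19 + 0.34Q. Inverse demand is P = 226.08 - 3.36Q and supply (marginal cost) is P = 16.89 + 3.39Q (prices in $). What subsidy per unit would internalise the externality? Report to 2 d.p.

Social marginal benefit = demand + MEB = 239.27 - 3.02Q.
Set SMB = MC: 239.27 - 3.02Q = 16.89 + 3.39Q → Q* = 34.6927.
The Pigouvian subsidy equals MEB at Q*: 13.19 + 0.34×34.6927 = 24.9855.

subsidy = $24.99 per unit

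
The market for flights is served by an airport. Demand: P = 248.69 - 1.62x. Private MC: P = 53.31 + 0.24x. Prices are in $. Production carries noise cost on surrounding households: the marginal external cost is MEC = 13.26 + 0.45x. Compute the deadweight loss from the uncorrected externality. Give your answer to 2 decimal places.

Market equilibrium (private): 53.31 + 0.24x = 248.69 - 1.62x → x_m = 105.0430.
Social marginal cost = private MC + MEC = 66.57 + 0.69x.
Set SMC = demand: 66.57 + 0.69x = 248.69 - 1.62x → x* = 78.8398.
The welfare-loss triangle has base |x_m − x*| and height MEC(x_m) (the vertical gap between SMC and demand is zero at x* and MEC at x_m).
DWL = ½ × 26.2032 × 60.5294 = 793.0320.

DWL = $793.03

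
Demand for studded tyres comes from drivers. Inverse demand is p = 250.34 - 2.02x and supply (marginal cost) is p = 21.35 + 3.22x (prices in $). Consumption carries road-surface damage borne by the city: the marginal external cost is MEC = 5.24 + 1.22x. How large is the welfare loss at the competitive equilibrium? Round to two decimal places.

Market equilibrium (private): 21.35 + 3.22x = 250.34 - 2.02x → x_m = 43.7004.
Social marginal benefit = demand − MEC = 245.10 - 3.24x.
Set SMB = MC: 245.10 - 3.24x = 21.35 + 3.22x → x* = 34.6362.
Height of the DWL triangle at x_m is MC(x_m) − SMB(x_m) = MEC(x_m) = 58.5545.
DWL = ½ × 9.0642 × 58.5545 = 265.3748.

DWL = $265.37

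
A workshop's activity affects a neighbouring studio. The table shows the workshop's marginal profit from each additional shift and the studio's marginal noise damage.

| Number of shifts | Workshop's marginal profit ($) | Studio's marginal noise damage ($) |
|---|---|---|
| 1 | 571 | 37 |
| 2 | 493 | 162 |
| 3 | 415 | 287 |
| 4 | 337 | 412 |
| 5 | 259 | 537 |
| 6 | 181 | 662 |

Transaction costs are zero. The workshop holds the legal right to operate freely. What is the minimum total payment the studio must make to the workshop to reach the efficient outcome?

Left alone the workshop would choose level 6 (marginal profit stays positive).
Efficient level: k* = 3 (marginal profit ≥ marginal noise damage through 3).
The studio must at least cover the workshop's forgone profit from cutting 6→3: 337 + 259 + 181 = 777.

$777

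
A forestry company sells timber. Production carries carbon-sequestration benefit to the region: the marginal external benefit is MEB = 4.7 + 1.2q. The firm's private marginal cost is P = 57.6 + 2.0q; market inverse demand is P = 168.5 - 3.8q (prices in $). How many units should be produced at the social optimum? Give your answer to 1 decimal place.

q* = 25.1

Social marginal cost = private MC − MEB = 52.9 + 0.8q.
Set SMC = demand: 52.9 + 0.8q = 168.5 - 3.8q → q* = 25.1304.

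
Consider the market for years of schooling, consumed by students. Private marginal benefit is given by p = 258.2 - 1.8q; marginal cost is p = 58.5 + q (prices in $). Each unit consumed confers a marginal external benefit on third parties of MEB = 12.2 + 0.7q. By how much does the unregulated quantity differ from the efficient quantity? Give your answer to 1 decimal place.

29.6 units

Market equilibrium (private): 58.5 + q = 258.2 - 1.8q → q_m = 71.3214.
Social marginal benefit = demand + MEB = 270.4 - 1.1q.
Set SMB = MC: 270.4 - 1.1q = 58.5 + q → q* = 100.9048.
Gap = |71.3214 − 100.9048| = 29.5834.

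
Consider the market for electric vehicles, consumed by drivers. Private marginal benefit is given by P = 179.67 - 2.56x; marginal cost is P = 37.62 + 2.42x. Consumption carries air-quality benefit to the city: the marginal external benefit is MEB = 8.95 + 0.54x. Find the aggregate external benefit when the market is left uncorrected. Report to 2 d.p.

474.97

Market equilibrium (private): 37.62 + 2.42x = 179.67 - 2.56x → x_m = 28.5241.
Total external benefit = ∫₀^{x_m} (8.95 + 0.54x) dx = 8.95×28.5241 + ½×0.54×28.5241² = 474.9693.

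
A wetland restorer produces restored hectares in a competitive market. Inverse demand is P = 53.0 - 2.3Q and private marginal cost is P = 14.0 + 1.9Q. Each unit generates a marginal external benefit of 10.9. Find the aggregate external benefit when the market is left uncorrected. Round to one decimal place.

101.2

Market equilibrium (private): 14.0 + 1.9Q = 53.0 - 2.3Q → Q_m = 9.2857.
Total external benefit = MEB × Q_m = 10.9 × 9.2857 = 101.2141.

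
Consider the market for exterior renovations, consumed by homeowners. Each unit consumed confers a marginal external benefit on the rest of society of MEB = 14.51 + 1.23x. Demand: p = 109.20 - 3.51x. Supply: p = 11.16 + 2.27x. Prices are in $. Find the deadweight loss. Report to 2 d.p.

Market equilibrium (private): 11.16 + 2.27x = 109.20 - 3.51x → x_m = 16.9619.
Social marginal benefit = demand + MEB = 123.71 - 2.28x.
Set SMB = MC: 123.71 - 2.28x = 11.16 + 2.27x → x* = 24.7363.
The welfare-loss triangle has base |x_m − x*| and height MEB(x_m) (the vertical gap between SMB and MC is zero at x* and MEB at x_m).
DWL = ½ × 7.7744 × 35.3732 = 137.5027.

DWL = $137.50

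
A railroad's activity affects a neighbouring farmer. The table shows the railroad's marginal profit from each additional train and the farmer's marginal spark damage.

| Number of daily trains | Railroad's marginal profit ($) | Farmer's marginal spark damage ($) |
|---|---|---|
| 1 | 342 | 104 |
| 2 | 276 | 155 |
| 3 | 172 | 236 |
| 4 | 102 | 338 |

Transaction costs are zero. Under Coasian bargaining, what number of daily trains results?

2

Bargaining reaches the level where marginal profit last exceeds marginal spark damage.
That holds through level 2 (276 ≥ 155) but not at 3 (172 < 236).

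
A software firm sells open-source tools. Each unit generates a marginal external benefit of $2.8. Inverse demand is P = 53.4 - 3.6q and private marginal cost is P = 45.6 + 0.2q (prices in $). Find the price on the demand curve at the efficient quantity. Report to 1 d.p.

P = $43.4

Social marginal cost = private MC − MEB = 42.8 + 0.2q.
Set SMC = demand: 42.8 + 0.2q = 53.4 - 3.6q → q* = 2.7895.
Consumer price on the demand curve at q*: 53.4 − 3.6×2.7895 = 43.3578.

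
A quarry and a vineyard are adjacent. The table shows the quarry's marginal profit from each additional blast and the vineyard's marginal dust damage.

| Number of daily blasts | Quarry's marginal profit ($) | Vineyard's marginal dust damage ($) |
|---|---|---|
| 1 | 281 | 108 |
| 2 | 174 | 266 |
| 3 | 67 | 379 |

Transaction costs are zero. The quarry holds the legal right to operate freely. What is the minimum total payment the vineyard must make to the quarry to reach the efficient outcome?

Left alone the quarry would choose level 3 (marginal profit stays positive).
Efficient level: k* = 1 (marginal profit ≥ marginal dust damage through 1).
The vineyard must at least cover the quarry's forgone profit from cutting 3→1: 174 + 67 = 241.

$241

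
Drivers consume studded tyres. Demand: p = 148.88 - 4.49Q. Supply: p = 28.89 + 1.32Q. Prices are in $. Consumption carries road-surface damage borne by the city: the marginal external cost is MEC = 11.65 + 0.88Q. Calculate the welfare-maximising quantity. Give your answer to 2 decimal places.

Social marginal benefit = demand − MEC = 137.23 - 5.37Q.
Set SMB = MC: 137.23 - 5.37Q = 28.89 + 1.32Q → Q* = 16.1943.

Q* = 16.19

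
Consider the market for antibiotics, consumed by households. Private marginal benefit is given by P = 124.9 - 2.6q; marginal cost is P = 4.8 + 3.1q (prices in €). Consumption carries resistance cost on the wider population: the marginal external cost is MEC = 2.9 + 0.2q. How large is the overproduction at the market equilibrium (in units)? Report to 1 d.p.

1.2 units

Market equilibrium (private): 4.8 + 3.1q = 124.9 - 2.6q → q_m = 21.0702.
Social marginal benefit = demand − MEC = 122.0 - 2.8q.
Set SMB = MC: 122.0 - 2.8q = 4.8 + 3.1q → q* = 19.8644.
Gap = |21.0702 − 19.8644| = 1.2058.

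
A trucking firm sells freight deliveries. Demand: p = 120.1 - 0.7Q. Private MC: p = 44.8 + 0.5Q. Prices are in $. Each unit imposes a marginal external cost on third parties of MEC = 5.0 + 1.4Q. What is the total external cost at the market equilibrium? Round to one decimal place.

Market equilibrium (private): 44.8 + 0.5Q = 120.1 - 0.7Q → Q_m = 62.7500.
Total external cost = ∫₀^{Q_m} (5.0 + 1.4Q) dQ = 5.0×62.7500 + ½×1.4×62.7500² = 3070.0438.

$3070.0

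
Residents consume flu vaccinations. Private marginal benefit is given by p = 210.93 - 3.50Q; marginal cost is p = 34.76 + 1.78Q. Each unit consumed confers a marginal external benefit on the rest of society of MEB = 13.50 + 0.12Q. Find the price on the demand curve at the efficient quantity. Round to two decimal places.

P = 82.28

Social marginal benefit = demand + MEB = 224.43 - 3.38Q.
Set SMB = MC: 224.43 - 3.38Q = 34.76 + 1.78Q → Q* = 36.7578.
Consumer price on the demand curve at Q*: 210.93 − 3.50×36.7578 = 82.2777.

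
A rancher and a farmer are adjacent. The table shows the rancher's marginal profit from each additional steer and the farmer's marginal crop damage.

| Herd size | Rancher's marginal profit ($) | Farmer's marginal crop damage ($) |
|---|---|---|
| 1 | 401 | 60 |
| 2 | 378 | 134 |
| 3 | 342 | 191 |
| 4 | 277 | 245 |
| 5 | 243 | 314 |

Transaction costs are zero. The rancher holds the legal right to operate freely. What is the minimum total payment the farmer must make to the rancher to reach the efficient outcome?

Left alone the rancher would choose level 5 (marginal profit stays positive).
Efficient level: k* = 4 (marginal profit ≥ marginal crop damage through 4).
The farmer must at least cover the rancher's forgone profit from cutting 5→4: 243 = 243.

$243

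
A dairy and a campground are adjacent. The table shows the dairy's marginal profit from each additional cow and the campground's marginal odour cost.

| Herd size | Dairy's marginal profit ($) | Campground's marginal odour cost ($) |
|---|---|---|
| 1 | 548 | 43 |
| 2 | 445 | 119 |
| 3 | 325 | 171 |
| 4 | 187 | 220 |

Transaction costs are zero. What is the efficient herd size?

Bargaining reaches the level where marginal profit last exceeds marginal odour cost.
That holds through level 3 (325 ≥ 171) but not at 4 (187 < 220).

3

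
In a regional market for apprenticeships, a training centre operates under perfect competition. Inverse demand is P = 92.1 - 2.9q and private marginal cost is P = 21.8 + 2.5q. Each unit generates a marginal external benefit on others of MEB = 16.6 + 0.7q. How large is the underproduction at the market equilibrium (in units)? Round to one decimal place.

5.5 units

Market equilibrium (private): 21.8 + 2.5q = 92.1 - 2.9q → q_m = 13.0185.
Social marginal cost = private MC − MEB = 5.2 + 1.8q.
Set SMC = demand: 5.2 + 1.8q = 92.1 - 2.9q → q* = 18.4894.
Gap = |13.0185 − 18.4894| = 5.4709.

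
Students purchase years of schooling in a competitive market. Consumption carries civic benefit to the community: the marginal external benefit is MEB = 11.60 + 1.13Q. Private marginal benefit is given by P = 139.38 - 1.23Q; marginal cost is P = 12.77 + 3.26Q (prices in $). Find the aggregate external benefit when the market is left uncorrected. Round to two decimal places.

Market equilibrium (private): 12.77 + 3.26Q = 139.38 - 1.23Q → Q_m = 28.1982.
Total external benefit = ∫₀^{Q_m} (11.60 + 1.13Q) dQ = 11.60×28.1982 + ½×1.13×28.1982² = 776.3524.

$776.35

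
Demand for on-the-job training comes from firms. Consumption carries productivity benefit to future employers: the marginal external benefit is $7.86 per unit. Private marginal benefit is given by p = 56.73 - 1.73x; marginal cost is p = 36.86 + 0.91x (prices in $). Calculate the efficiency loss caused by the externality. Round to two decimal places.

Market equilibrium (private): 36.86 + 0.91x = 56.73 - 1.73x → x_m = 7.5265.
Social marginal benefit = demand + MEB = 64.59 - 1.73x.
Set SMB = MC: 64.59 - 1.73x = 36.86 + 0.91x → x* = 10.5038.
Between x* and x_m the wedge SMB − MC runs linearly from 0 to MEB(x_m), so the loss is a triangle.
DWL = ½ × 2.9773 × 7.8600 = 11.7008.

DWL = $11.70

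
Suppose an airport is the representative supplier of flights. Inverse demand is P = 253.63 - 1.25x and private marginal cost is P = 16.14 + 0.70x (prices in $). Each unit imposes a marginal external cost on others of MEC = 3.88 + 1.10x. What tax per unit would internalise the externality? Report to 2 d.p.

tax = $88.13 per unit

Social marginal cost = private MC + MEC = 20.02 + 1.80x.
Set SMC = demand: 20.02 + 1.80x = 253.63 - 1.25x → x* = 76.5934.
The Pigouvian tax equals MEC at x*: 3.88 + 1.10×76.5934 = 88.1327.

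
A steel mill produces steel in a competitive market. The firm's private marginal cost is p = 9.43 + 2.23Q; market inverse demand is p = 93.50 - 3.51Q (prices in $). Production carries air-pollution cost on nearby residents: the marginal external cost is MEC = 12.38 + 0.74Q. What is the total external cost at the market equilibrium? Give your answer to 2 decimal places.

Market equilibrium (private): 9.43 + 2.23Q = 93.50 - 3.51Q → Q_m = 14.6463.
Total external cost = ∫₀^{Q_m} (12.38 + 0.74Q) dQ = 12.38×14.6463 + ½×0.74×14.6463² = 260.6914.

$260.69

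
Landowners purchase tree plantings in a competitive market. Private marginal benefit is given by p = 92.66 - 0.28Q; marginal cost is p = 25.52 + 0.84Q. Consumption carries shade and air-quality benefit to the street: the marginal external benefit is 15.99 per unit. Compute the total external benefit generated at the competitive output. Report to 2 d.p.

Market equilibrium (private): 25.52 + 0.84Q = 92.66 - 0.28Q → Q_m = 59.9464.
Total external benefit = MEB × Q_m = 15.99 × 59.9464 = 958.5429.

958.54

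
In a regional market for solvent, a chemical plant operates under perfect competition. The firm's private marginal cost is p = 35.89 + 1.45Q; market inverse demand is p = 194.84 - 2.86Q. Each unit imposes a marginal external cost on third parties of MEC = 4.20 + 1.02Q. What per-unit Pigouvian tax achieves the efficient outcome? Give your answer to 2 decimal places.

Social marginal cost = private MC + MEC = 40.09 + 2.47Q.
Set SMC = demand: 40.09 + 2.47Q = 194.84 - 2.86Q → Q* = 29.0338.
The Pigouvian tax equals MEC at Q*: 4.20 + 1.02×29.0338 = 33.8145.

tax = 33.81 per unit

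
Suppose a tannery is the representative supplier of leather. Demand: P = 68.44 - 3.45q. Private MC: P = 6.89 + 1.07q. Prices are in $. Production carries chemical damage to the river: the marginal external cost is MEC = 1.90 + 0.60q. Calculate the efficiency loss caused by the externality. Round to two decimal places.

DWL = $9.90

Market equilibrium (private): 6.89 + 1.07q = 68.44 - 3.45q → q_m = 13.6173.
Social marginal cost = private MC + MEC = 8.79 + 1.67q.
Set SMC = demand: 8.79 + 1.67q = 68.44 - 3.45q → q* = 11.6504.
The loss is the area between SMC and demand from q* to q_m; with linear curves that's a triangle of height MEC(q_m).
DWL = ½ × 1.9669 × 10.0704 = 9.9037.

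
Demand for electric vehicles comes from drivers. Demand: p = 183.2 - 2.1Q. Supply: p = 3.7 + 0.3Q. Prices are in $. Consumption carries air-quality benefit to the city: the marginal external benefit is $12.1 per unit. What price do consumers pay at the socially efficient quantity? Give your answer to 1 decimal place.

Social marginal benefit = demand + MEB = 195.3 - 2.1Q.
Set SMB = MC: 195.3 - 2.1Q = 3.7 + 0.3Q → Q* = 79.8333.
Consumer price on the demand curve at Q*: 183.2 − 2.1×79.8333 = 15.5501.

P = $15.6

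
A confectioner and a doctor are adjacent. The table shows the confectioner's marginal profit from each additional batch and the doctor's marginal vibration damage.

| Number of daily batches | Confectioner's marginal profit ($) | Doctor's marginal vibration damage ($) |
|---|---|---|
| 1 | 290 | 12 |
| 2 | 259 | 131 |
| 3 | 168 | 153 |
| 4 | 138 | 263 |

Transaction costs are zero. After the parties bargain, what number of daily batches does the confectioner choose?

Bargaining reaches the level where marginal profit last exceeds marginal vibration damage.
That holds through level 3 (168 ≥ 153) but not at 4 (138 < 263).

3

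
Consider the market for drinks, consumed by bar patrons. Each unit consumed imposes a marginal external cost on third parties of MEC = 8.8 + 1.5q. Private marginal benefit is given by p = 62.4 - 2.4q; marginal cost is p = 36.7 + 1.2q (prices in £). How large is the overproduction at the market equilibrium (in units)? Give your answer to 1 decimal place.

Market equilibrium (private): 36.7 + 1.2q = 62.4 - 2.4q → q_m = 7.1389.
Social marginal benefit = demand − MEC = 53.6 - 3.9q.
Set SMB = MC: 53.6 - 3.9q = 36.7 + 1.2q → q* = 3.3137.
Gap = |7.1389 − 3.3137| = 3.8252.

3.8 units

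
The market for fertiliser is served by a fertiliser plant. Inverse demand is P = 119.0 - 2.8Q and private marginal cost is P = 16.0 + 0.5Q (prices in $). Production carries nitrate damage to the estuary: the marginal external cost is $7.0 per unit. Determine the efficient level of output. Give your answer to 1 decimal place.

Q* = 29.1

Social marginal cost = private MC + MEC = 23.0 + 0.5Q.
Set SMC = demand: 23.0 + 0.5Q = 119.0 - 2.8Q → Q* = 29.0909.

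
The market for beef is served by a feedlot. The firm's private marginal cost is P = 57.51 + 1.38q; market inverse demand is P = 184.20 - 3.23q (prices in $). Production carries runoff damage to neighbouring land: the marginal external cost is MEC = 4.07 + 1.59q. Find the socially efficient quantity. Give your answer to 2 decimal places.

q* = 19.78

Social marginal cost = private MC + MEC = 61.58 + 2.97q.
Set SMC = demand: 61.58 + 2.97q = 184.20 - 3.23q → q* = 19.7774.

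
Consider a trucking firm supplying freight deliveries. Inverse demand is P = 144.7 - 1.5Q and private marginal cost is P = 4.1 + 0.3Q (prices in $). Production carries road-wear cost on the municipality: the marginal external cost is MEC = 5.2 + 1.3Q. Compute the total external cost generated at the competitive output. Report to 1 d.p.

Market equilibrium (private): 4.1 + 0.3Q = 144.7 - 1.5Q → Q_m = 78.1111.
Total external cost = ∫₀^{Q_m} (5.2 + 1.3Q) dQ = 5.2×78.1111 + ½×1.3×78.1111² = 4372.0513.

$4372.1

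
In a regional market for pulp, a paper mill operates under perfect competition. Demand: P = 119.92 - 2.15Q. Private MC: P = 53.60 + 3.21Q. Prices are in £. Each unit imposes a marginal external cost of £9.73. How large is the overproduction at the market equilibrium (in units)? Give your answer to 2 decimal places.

1.82 units

Market equilibrium (private): 53.60 + 3.21Q = 119.92 - 2.15Q → Q_m = 12.3731.
Social marginal cost = private MC + MEC = 63.33 + 3.21Q.
Set SMC = demand: 63.33 + 3.21Q = 119.92 - 2.15Q → Q* = 10.5578.
Gap = |12.3731 − 10.5578| = 1.8153.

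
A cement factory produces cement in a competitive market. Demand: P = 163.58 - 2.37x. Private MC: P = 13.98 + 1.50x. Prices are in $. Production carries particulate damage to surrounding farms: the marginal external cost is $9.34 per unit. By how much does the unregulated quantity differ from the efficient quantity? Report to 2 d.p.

2.41 units

Market equilibrium (private): 13.98 + 1.50x = 163.58 - 2.37x → x_m = 38.6563.
Social marginal cost = private MC + MEC = 23.32 + 1.50x.
Set SMC = demand: 23.32 + 1.50x = 163.58 - 2.37x → x* = 36.2429.
Gap = |38.6563 − 36.2429| = 2.4134.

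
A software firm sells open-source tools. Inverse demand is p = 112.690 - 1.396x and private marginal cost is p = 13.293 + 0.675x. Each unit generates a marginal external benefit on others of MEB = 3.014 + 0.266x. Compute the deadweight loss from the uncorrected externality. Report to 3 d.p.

DWL = 68.983

Market equilibrium (private): 13.293 + 0.675x = 112.690 - 1.396x → x_m = 47.9947.
Social marginal cost = private MC − MEB = 10.279 + 0.409x.
Set SMC = demand: 10.279 + 0.409x = 112.690 - 1.396x → x* = 56.7374.
The loss is the area between SMC and demand from x* to x_m; with linear curves that's a triangle of height MEB(x_m).
DWL = ½ × 8.7427 × 15.7806 = 68.9825.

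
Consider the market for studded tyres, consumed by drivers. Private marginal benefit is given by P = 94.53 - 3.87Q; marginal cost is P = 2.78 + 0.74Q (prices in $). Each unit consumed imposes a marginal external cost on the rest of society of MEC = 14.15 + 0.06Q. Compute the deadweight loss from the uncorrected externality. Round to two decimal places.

Market equilibrium (private): 2.78 + 0.74Q = 94.53 - 3.87Q → Q_m = 19.9024.
Social marginal benefit = demand − MEC = 80.38 - 3.93Q.
Set SMB = MC: 80.38 - 3.93Q = 2.78 + 0.74Q → Q* = 16.6167.
Between Q* and Q_m the wedge MC − SMB runs linearly from 0 to MEC(Q_m), so the loss is a triangle.
DWL = ½ × 3.2857 × 15.3441 = 25.2081.

DWL = $25.21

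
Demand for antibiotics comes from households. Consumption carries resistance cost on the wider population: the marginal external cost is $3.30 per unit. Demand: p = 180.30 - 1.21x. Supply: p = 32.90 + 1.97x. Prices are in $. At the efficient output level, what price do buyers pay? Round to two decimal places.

Social marginal benefit = demand − MEC = 177.00 - 1.21x.
Set SMB = MC: 177.00 - 1.21x = 32.90 + 1.97x → x* = 45.3145.
Consumer price on the demand curve at x*: 180.30 − 1.21×45.3145 = 125.4695.

P = $125.47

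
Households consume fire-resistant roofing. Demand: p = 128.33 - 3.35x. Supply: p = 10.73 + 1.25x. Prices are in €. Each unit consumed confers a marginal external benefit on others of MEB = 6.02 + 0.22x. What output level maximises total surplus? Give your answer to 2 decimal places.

Social marginal benefit = demand + MEB = 134.35 - 3.13x.
Set SMB = MC: 134.35 - 3.13x = 10.73 + 1.25x → x* = 28.2237.

x* = 28.22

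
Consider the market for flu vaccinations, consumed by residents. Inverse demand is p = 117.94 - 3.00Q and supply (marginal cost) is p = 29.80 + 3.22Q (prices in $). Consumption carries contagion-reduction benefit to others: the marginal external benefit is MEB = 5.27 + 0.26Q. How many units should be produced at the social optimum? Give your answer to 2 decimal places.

Q* = 15.67

Social marginal benefit = demand + MEB = 123.21 - 2.74Q.
Set SMB = MC: 123.21 - 2.74Q = 29.80 + 3.22Q → Q* = 15.6728.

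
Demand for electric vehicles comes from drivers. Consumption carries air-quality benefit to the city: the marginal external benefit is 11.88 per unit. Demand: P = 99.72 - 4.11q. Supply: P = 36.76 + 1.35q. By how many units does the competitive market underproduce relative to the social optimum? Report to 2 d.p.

Market equilibrium (private): 36.76 + 1.35q = 99.72 - 4.11q → q_m = 11.5311.
Social marginal benefit = demand + MEB = 111.60 - 4.11q.
Set SMB = MC: 111.60 - 4.11q = 36.76 + 1.35q → q* = 13.7070.
Gap = |11.5311 − 13.7070| = 2.1759.

2.18 units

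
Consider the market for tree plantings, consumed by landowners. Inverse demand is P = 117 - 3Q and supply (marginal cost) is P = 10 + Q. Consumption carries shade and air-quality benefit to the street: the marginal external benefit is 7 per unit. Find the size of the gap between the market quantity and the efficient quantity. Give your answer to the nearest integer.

Market equilibrium (private): 10 + Q = 117 - 3Q → Q_m = 26.7500.
Social marginal benefit = demand + MEB = 124 - 3Q.
Set SMB = MC: 124 - 3Q = 10 + Q → Q* = 28.5000.
Gap = |26.7500 − 28.5000| = 1.7500.

2 units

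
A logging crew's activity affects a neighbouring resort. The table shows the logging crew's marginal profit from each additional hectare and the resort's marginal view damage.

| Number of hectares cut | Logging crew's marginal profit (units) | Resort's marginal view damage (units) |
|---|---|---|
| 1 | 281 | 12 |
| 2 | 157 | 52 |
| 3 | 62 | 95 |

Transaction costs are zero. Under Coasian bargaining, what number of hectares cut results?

2

Bargaining reaches the level where marginal profit last exceeds marginal view damage.
That holds through level 2 (157 ≥ 52) but not at 3 (62 < 95).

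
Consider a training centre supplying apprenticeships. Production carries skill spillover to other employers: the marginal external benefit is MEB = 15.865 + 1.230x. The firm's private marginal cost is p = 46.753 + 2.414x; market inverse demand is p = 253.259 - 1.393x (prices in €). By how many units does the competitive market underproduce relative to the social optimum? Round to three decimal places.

Market equilibrium (private): 46.753 + 2.414x = 253.259 - 1.393x → x_m = 54.2438.
Social marginal cost = private MC − MEB = 30.888 + 1.184x.
Set SMC = demand: 30.888 + 1.184x = 253.259 - 1.393x → x* = 86.2906.
Gap = |54.2438 − 86.2906| = 32.0468.

32.047 units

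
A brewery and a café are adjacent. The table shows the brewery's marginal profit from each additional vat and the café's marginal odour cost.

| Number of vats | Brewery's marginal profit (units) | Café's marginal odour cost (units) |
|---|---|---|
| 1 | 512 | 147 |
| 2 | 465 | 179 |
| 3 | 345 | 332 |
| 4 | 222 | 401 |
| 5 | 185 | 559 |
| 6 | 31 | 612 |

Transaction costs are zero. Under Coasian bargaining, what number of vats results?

Bargaining reaches the level where marginal profit last exceeds marginal odour cost.
That holds through level 3 (345 ≥ 332) but not at 4 (222 < 401).

3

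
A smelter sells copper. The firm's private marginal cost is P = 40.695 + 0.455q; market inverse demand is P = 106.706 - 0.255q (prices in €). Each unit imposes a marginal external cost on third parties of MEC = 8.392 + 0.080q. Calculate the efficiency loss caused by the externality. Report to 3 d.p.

DWL = €158.598

Market equilibrium (private): 40.695 + 0.455q = 106.706 - 0.255q → q_m = 92.9732.
Social marginal cost = private MC + MEC = 49.087 + 0.535q.
Set SMC = demand: 49.087 + 0.535q = 106.706 - 0.255q → q* = 72.9354.
Height of the DWL triangle at q_m is SMC(q_m) − demand(q_m) = MEC(q_m) = 15.8299.
DWL = ½ × 20.0378 × 15.8299 = 158.5982.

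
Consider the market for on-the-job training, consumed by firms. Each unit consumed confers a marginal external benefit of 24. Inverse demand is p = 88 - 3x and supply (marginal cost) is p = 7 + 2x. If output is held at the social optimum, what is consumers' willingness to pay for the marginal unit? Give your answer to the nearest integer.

Social marginal benefit = demand + MEB = 112 - 3x.
Set SMB = MC: 112 - 3x = 7 + 2x → x* = 21.0000.
Consumer price on the demand curve at x*: 88 − 3×21.0000 = 25.0000.

P = 25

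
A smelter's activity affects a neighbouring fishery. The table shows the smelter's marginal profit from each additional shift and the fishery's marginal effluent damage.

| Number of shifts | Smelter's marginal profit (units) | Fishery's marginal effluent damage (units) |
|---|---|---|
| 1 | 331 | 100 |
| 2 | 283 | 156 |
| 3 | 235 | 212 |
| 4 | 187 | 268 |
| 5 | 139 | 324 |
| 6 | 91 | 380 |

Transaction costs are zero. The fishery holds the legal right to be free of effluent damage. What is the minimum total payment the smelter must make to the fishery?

468

Efficient level: marginal profit ≥ marginal effluent damage through level 3, so k* = 3.
With the fishery holding the right, the smelter must at least compensate total damage at k*: 100 + 156 + 212 = 468.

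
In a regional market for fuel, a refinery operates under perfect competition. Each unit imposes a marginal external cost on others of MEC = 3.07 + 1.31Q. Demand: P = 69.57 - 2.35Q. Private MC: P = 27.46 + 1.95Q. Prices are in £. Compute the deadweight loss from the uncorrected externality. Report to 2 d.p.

DWL = £22.53

Market equilibrium (private): 27.46 + 1.95Q = 69.57 - 2.35Q → Q_m = 9.7930.
Social marginal cost = private MC + MEC = 30.53 + 3.26Q.
Set SMC = demand: 30.53 + 3.26Q = 69.57 - 2.35Q → Q* = 6.9590.
The loss is the area between SMC and demand from Q* to Q_m; with linear curves that's a triangle of height MEC(Q_m).
DWL = ½ × 2.8340 × 15.8989 = 22.5287.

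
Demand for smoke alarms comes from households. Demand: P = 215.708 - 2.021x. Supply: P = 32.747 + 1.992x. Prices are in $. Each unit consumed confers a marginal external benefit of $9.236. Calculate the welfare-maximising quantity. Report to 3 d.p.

x* = 47.894

Social marginal benefit = demand + MEB = 224.944 - 2.021x.
Set SMB = MC: 224.944 - 2.021x = 32.747 + 1.992x → x* = 47.8936.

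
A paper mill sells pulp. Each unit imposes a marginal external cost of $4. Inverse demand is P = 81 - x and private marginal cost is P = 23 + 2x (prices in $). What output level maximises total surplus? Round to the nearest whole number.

Social marginal cost = private MC + MEC = 27 + 2x.
Set SMC = demand: 27 + 2x = 81 - x → x* = 18.0000.

x* = 18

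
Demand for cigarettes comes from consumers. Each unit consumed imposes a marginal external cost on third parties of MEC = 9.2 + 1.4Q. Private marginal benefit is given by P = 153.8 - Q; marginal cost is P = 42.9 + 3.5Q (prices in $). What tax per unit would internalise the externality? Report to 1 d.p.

tax = $33.3 per unit

Social marginal benefit = demand − MEC = 144.6 - 2.4Q.
Set SMB = MC: 144.6 - 2.4Q = 42.9 + 3.5Q → Q* = 17.2373.
The Pigouvian tax equals MEC at Q*: 9.2 + 1.4×17.2373 = 33.3322.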